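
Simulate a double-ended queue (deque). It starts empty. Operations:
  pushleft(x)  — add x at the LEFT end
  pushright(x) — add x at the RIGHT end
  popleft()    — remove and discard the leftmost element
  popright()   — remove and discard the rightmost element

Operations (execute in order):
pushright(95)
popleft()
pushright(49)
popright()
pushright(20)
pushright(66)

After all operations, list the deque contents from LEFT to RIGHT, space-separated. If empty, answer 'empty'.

pushright(95): [95]
popleft(): []
pushright(49): [49]
popright(): []
pushright(20): [20]
pushright(66): [20, 66]

Answer: 20 66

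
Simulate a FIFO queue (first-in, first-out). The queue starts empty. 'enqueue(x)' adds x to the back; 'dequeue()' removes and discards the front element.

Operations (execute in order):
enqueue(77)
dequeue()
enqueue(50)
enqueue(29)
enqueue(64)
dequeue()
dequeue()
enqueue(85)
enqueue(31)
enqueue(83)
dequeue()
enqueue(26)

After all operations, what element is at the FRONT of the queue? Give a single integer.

enqueue(77): queue = [77]
dequeue(): queue = []
enqueue(50): queue = [50]
enqueue(29): queue = [50, 29]
enqueue(64): queue = [50, 29, 64]
dequeue(): queue = [29, 64]
dequeue(): queue = [64]
enqueue(85): queue = [64, 85]
enqueue(31): queue = [64, 85, 31]
enqueue(83): queue = [64, 85, 31, 83]
dequeue(): queue = [85, 31, 83]
enqueue(26): queue = [85, 31, 83, 26]

Answer: 85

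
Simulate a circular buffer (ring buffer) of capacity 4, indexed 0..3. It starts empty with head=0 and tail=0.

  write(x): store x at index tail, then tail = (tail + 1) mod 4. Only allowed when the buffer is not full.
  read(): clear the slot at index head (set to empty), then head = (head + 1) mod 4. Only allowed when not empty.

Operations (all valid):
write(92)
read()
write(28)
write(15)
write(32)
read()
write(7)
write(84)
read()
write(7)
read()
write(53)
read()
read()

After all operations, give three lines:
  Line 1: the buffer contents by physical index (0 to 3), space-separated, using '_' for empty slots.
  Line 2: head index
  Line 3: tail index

write(92): buf=[92 _ _ _], head=0, tail=1, size=1
read(): buf=[_ _ _ _], head=1, tail=1, size=0
write(28): buf=[_ 28 _ _], head=1, tail=2, size=1
write(15): buf=[_ 28 15 _], head=1, tail=3, size=2
write(32): buf=[_ 28 15 32], head=1, tail=0, size=3
read(): buf=[_ _ 15 32], head=2, tail=0, size=2
write(7): buf=[7 _ 15 32], head=2, tail=1, size=3
write(84): buf=[7 84 15 32], head=2, tail=2, size=4
read(): buf=[7 84 _ 32], head=3, tail=2, size=3
write(7): buf=[7 84 7 32], head=3, tail=3, size=4
read(): buf=[7 84 7 _], head=0, tail=3, size=3
write(53): buf=[7 84 7 53], head=0, tail=0, size=4
read(): buf=[_ 84 7 53], head=1, tail=0, size=3
read(): buf=[_ _ 7 53], head=2, tail=0, size=2

Answer: _ _ 7 53
2
0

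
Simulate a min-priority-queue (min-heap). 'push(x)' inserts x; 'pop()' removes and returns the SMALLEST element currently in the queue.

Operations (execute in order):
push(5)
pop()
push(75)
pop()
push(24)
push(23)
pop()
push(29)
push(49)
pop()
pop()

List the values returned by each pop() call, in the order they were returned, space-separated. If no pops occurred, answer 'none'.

push(5): heap contents = [5]
pop() → 5: heap contents = []
push(75): heap contents = [75]
pop() → 75: heap contents = []
push(24): heap contents = [24]
push(23): heap contents = [23, 24]
pop() → 23: heap contents = [24]
push(29): heap contents = [24, 29]
push(49): heap contents = [24, 29, 49]
pop() → 24: heap contents = [29, 49]
pop() → 29: heap contents = [49]

Answer: 5 75 23 24 29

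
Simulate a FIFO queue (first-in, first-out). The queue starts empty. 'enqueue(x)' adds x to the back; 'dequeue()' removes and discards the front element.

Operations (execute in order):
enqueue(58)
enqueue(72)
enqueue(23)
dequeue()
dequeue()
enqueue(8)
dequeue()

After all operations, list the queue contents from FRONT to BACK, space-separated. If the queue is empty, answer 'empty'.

enqueue(58): [58]
enqueue(72): [58, 72]
enqueue(23): [58, 72, 23]
dequeue(): [72, 23]
dequeue(): [23]
enqueue(8): [23, 8]
dequeue(): [8]

Answer: 8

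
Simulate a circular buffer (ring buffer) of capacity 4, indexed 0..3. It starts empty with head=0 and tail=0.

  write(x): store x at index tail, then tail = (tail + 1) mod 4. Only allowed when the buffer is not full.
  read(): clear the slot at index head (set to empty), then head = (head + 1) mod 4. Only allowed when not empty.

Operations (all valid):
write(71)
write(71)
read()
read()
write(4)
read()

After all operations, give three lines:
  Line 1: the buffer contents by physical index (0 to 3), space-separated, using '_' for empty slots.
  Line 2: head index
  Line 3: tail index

Answer: _ _ _ _
3
3

Derivation:
write(71): buf=[71 _ _ _], head=0, tail=1, size=1
write(71): buf=[71 71 _ _], head=0, tail=2, size=2
read(): buf=[_ 71 _ _], head=1, tail=2, size=1
read(): buf=[_ _ _ _], head=2, tail=2, size=0
write(4): buf=[_ _ 4 _], head=2, tail=3, size=1
read(): buf=[_ _ _ _], head=3, tail=3, size=0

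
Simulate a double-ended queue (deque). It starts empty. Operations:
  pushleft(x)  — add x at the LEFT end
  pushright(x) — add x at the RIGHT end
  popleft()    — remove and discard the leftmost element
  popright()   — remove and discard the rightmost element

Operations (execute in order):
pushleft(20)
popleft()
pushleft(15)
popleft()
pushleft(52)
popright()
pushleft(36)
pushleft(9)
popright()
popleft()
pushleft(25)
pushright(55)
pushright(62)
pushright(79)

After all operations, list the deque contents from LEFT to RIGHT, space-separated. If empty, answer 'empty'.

Answer: 25 55 62 79

Derivation:
pushleft(20): [20]
popleft(): []
pushleft(15): [15]
popleft(): []
pushleft(52): [52]
popright(): []
pushleft(36): [36]
pushleft(9): [9, 36]
popright(): [9]
popleft(): []
pushleft(25): [25]
pushright(55): [25, 55]
pushright(62): [25, 55, 62]
pushright(79): [25, 55, 62, 79]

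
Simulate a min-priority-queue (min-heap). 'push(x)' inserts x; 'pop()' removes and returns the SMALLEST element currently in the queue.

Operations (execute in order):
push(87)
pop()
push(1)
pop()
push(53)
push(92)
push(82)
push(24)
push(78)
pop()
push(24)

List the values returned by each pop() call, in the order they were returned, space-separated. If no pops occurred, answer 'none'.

push(87): heap contents = [87]
pop() → 87: heap contents = []
push(1): heap contents = [1]
pop() → 1: heap contents = []
push(53): heap contents = [53]
push(92): heap contents = [53, 92]
push(82): heap contents = [53, 82, 92]
push(24): heap contents = [24, 53, 82, 92]
push(78): heap contents = [24, 53, 78, 82, 92]
pop() → 24: heap contents = [53, 78, 82, 92]
push(24): heap contents = [24, 53, 78, 82, 92]

Answer: 87 1 24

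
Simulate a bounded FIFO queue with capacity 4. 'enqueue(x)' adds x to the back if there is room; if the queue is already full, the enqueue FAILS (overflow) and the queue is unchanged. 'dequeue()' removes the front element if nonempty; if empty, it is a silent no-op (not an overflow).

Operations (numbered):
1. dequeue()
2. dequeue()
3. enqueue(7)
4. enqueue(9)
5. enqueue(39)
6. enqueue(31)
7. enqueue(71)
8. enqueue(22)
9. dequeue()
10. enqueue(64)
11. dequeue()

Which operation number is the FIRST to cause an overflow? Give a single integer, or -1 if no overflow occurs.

1. dequeue(): empty, no-op, size=0
2. dequeue(): empty, no-op, size=0
3. enqueue(7): size=1
4. enqueue(9): size=2
5. enqueue(39): size=3
6. enqueue(31): size=4
7. enqueue(71): size=4=cap → OVERFLOW (fail)
8. enqueue(22): size=4=cap → OVERFLOW (fail)
9. dequeue(): size=3
10. enqueue(64): size=4
11. dequeue(): size=3

Answer: 7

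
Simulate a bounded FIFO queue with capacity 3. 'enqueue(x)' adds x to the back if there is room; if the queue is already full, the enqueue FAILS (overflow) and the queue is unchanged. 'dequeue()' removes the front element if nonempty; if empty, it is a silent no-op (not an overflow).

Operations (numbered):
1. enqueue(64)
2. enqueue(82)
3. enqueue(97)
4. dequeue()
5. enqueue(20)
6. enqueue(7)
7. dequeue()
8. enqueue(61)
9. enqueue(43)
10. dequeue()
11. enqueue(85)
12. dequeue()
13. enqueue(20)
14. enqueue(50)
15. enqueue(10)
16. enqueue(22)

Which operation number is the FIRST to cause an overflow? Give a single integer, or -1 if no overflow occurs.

1. enqueue(64): size=1
2. enqueue(82): size=2
3. enqueue(97): size=3
4. dequeue(): size=2
5. enqueue(20): size=3
6. enqueue(7): size=3=cap → OVERFLOW (fail)
7. dequeue(): size=2
8. enqueue(61): size=3
9. enqueue(43): size=3=cap → OVERFLOW (fail)
10. dequeue(): size=2
11. enqueue(85): size=3
12. dequeue(): size=2
13. enqueue(20): size=3
14. enqueue(50): size=3=cap → OVERFLOW (fail)
15. enqueue(10): size=3=cap → OVERFLOW (fail)
16. enqueue(22): size=3=cap → OVERFLOW (fail)

Answer: 6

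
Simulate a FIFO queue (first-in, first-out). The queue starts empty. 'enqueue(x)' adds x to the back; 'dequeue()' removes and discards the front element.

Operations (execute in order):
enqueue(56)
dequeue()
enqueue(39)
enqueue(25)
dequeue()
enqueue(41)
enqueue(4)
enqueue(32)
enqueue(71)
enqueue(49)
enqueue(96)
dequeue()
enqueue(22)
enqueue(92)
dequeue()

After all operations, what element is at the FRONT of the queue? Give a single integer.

enqueue(56): queue = [56]
dequeue(): queue = []
enqueue(39): queue = [39]
enqueue(25): queue = [39, 25]
dequeue(): queue = [25]
enqueue(41): queue = [25, 41]
enqueue(4): queue = [25, 41, 4]
enqueue(32): queue = [25, 41, 4, 32]
enqueue(71): queue = [25, 41, 4, 32, 71]
enqueue(49): queue = [25, 41, 4, 32, 71, 49]
enqueue(96): queue = [25, 41, 4, 32, 71, 49, 96]
dequeue(): queue = [41, 4, 32, 71, 49, 96]
enqueue(22): queue = [41, 4, 32, 71, 49, 96, 22]
enqueue(92): queue = [41, 4, 32, 71, 49, 96, 22, 92]
dequeue(): queue = [4, 32, 71, 49, 96, 22, 92]

Answer: 4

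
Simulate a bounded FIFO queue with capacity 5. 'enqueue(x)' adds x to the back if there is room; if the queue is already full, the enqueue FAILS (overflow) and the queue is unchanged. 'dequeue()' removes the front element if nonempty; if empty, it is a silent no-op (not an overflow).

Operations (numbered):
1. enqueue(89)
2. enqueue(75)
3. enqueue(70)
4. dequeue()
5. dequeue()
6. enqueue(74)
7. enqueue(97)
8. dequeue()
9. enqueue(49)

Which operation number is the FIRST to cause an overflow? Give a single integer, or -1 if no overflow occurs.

Answer: -1

Derivation:
1. enqueue(89): size=1
2. enqueue(75): size=2
3. enqueue(70): size=3
4. dequeue(): size=2
5. dequeue(): size=1
6. enqueue(74): size=2
7. enqueue(97): size=3
8. dequeue(): size=2
9. enqueue(49): size=3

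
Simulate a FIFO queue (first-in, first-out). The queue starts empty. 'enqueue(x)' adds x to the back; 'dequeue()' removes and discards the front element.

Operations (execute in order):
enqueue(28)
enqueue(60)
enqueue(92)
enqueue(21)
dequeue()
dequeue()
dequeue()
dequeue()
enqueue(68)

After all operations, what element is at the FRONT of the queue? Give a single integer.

enqueue(28): queue = [28]
enqueue(60): queue = [28, 60]
enqueue(92): queue = [28, 60, 92]
enqueue(21): queue = [28, 60, 92, 21]
dequeue(): queue = [60, 92, 21]
dequeue(): queue = [92, 21]
dequeue(): queue = [21]
dequeue(): queue = []
enqueue(68): queue = [68]

Answer: 68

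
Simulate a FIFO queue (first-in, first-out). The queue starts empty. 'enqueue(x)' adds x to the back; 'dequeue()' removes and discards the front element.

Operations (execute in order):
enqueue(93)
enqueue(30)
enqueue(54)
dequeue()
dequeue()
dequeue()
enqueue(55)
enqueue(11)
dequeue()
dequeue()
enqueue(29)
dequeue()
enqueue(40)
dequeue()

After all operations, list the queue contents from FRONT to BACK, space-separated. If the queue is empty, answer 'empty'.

Answer: empty

Derivation:
enqueue(93): [93]
enqueue(30): [93, 30]
enqueue(54): [93, 30, 54]
dequeue(): [30, 54]
dequeue(): [54]
dequeue(): []
enqueue(55): [55]
enqueue(11): [55, 11]
dequeue(): [11]
dequeue(): []
enqueue(29): [29]
dequeue(): []
enqueue(40): [40]
dequeue(): []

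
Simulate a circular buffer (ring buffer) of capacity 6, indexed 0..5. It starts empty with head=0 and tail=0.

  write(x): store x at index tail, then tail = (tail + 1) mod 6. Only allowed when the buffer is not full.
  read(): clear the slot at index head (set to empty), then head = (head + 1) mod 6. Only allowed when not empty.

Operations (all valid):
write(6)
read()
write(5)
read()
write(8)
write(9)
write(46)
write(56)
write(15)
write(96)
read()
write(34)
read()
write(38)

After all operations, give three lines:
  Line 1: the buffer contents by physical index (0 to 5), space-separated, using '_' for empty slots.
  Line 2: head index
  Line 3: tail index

write(6): buf=[6 _ _ _ _ _], head=0, tail=1, size=1
read(): buf=[_ _ _ _ _ _], head=1, tail=1, size=0
write(5): buf=[_ 5 _ _ _ _], head=1, tail=2, size=1
read(): buf=[_ _ _ _ _ _], head=2, tail=2, size=0
write(8): buf=[_ _ 8 _ _ _], head=2, tail=3, size=1
write(9): buf=[_ _ 8 9 _ _], head=2, tail=4, size=2
write(46): buf=[_ _ 8 9 46 _], head=2, tail=5, size=3
write(56): buf=[_ _ 8 9 46 56], head=2, tail=0, size=4
write(15): buf=[15 _ 8 9 46 56], head=2, tail=1, size=5
write(96): buf=[15 96 8 9 46 56], head=2, tail=2, size=6
read(): buf=[15 96 _ 9 46 56], head=3, tail=2, size=5
write(34): buf=[15 96 34 9 46 56], head=3, tail=3, size=6
read(): buf=[15 96 34 _ 46 56], head=4, tail=3, size=5
write(38): buf=[15 96 34 38 46 56], head=4, tail=4, size=6

Answer: 15 96 34 38 46 56
4
4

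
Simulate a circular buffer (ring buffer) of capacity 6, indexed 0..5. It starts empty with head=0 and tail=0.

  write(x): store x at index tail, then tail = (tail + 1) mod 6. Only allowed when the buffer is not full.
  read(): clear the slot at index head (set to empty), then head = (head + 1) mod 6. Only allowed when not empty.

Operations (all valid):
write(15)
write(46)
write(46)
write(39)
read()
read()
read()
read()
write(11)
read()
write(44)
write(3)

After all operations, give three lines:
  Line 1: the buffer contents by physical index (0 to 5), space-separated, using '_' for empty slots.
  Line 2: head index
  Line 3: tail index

write(15): buf=[15 _ _ _ _ _], head=0, tail=1, size=1
write(46): buf=[15 46 _ _ _ _], head=0, tail=2, size=2
write(46): buf=[15 46 46 _ _ _], head=0, tail=3, size=3
write(39): buf=[15 46 46 39 _ _], head=0, tail=4, size=4
read(): buf=[_ 46 46 39 _ _], head=1, tail=4, size=3
read(): buf=[_ _ 46 39 _ _], head=2, tail=4, size=2
read(): buf=[_ _ _ 39 _ _], head=3, tail=4, size=1
read(): buf=[_ _ _ _ _ _], head=4, tail=4, size=0
write(11): buf=[_ _ _ _ 11 _], head=4, tail=5, size=1
read(): buf=[_ _ _ _ _ _], head=5, tail=5, size=0
write(44): buf=[_ _ _ _ _ 44], head=5, tail=0, size=1
write(3): buf=[3 _ _ _ _ 44], head=5, tail=1, size=2

Answer: 3 _ _ _ _ 44
5
1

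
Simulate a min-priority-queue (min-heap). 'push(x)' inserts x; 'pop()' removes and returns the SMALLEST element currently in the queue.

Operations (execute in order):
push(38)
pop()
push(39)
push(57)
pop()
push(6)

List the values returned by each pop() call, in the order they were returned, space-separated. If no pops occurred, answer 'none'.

Answer: 38 39

Derivation:
push(38): heap contents = [38]
pop() → 38: heap contents = []
push(39): heap contents = [39]
push(57): heap contents = [39, 57]
pop() → 39: heap contents = [57]
push(6): heap contents = [6, 57]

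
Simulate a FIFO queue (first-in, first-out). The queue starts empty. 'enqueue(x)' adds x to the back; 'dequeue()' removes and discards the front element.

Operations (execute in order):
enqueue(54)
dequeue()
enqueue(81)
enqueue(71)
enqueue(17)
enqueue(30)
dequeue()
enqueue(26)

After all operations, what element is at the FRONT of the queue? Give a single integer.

Answer: 71

Derivation:
enqueue(54): queue = [54]
dequeue(): queue = []
enqueue(81): queue = [81]
enqueue(71): queue = [81, 71]
enqueue(17): queue = [81, 71, 17]
enqueue(30): queue = [81, 71, 17, 30]
dequeue(): queue = [71, 17, 30]
enqueue(26): queue = [71, 17, 30, 26]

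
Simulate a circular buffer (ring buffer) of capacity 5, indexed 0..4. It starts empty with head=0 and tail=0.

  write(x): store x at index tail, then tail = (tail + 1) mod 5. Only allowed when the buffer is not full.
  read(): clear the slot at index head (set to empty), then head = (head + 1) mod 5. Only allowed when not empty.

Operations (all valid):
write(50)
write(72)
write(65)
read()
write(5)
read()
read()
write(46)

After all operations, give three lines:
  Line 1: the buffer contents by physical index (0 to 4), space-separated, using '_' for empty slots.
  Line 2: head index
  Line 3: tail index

write(50): buf=[50 _ _ _ _], head=0, tail=1, size=1
write(72): buf=[50 72 _ _ _], head=0, tail=2, size=2
write(65): buf=[50 72 65 _ _], head=0, tail=3, size=3
read(): buf=[_ 72 65 _ _], head=1, tail=3, size=2
write(5): buf=[_ 72 65 5 _], head=1, tail=4, size=3
read(): buf=[_ _ 65 5 _], head=2, tail=4, size=2
read(): buf=[_ _ _ 5 _], head=3, tail=4, size=1
write(46): buf=[_ _ _ 5 46], head=3, tail=0, size=2

Answer: _ _ _ 5 46
3
0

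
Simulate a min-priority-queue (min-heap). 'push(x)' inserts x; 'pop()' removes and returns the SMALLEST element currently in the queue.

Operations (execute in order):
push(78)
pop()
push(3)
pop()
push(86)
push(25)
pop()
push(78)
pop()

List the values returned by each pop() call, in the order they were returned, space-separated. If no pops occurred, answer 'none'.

Answer: 78 3 25 78

Derivation:
push(78): heap contents = [78]
pop() → 78: heap contents = []
push(3): heap contents = [3]
pop() → 3: heap contents = []
push(86): heap contents = [86]
push(25): heap contents = [25, 86]
pop() → 25: heap contents = [86]
push(78): heap contents = [78, 86]
pop() → 78: heap contents = [86]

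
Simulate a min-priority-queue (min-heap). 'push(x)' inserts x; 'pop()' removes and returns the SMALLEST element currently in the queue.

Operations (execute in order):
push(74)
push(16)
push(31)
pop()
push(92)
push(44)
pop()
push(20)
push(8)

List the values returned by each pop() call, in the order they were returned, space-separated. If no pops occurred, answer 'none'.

push(74): heap contents = [74]
push(16): heap contents = [16, 74]
push(31): heap contents = [16, 31, 74]
pop() → 16: heap contents = [31, 74]
push(92): heap contents = [31, 74, 92]
push(44): heap contents = [31, 44, 74, 92]
pop() → 31: heap contents = [44, 74, 92]
push(20): heap contents = [20, 44, 74, 92]
push(8): heap contents = [8, 20, 44, 74, 92]

Answer: 16 31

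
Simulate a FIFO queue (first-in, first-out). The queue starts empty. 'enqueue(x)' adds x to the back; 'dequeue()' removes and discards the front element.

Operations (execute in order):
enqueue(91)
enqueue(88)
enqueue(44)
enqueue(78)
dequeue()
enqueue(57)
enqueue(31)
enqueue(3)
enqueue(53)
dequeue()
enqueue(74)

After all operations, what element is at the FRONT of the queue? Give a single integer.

Answer: 44

Derivation:
enqueue(91): queue = [91]
enqueue(88): queue = [91, 88]
enqueue(44): queue = [91, 88, 44]
enqueue(78): queue = [91, 88, 44, 78]
dequeue(): queue = [88, 44, 78]
enqueue(57): queue = [88, 44, 78, 57]
enqueue(31): queue = [88, 44, 78, 57, 31]
enqueue(3): queue = [88, 44, 78, 57, 31, 3]
enqueue(53): queue = [88, 44, 78, 57, 31, 3, 53]
dequeue(): queue = [44, 78, 57, 31, 3, 53]
enqueue(74): queue = [44, 78, 57, 31, 3, 53, 74]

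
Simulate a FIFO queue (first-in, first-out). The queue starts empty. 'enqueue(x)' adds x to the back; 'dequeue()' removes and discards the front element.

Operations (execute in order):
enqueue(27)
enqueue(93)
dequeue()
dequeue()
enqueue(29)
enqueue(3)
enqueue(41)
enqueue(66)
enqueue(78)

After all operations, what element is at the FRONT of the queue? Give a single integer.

Answer: 29

Derivation:
enqueue(27): queue = [27]
enqueue(93): queue = [27, 93]
dequeue(): queue = [93]
dequeue(): queue = []
enqueue(29): queue = [29]
enqueue(3): queue = [29, 3]
enqueue(41): queue = [29, 3, 41]
enqueue(66): queue = [29, 3, 41, 66]
enqueue(78): queue = [29, 3, 41, 66, 78]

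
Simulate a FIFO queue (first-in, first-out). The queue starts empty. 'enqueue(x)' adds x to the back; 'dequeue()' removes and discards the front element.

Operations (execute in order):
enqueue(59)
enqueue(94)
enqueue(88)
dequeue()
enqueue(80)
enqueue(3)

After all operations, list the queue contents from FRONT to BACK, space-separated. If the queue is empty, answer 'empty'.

enqueue(59): [59]
enqueue(94): [59, 94]
enqueue(88): [59, 94, 88]
dequeue(): [94, 88]
enqueue(80): [94, 88, 80]
enqueue(3): [94, 88, 80, 3]

Answer: 94 88 80 3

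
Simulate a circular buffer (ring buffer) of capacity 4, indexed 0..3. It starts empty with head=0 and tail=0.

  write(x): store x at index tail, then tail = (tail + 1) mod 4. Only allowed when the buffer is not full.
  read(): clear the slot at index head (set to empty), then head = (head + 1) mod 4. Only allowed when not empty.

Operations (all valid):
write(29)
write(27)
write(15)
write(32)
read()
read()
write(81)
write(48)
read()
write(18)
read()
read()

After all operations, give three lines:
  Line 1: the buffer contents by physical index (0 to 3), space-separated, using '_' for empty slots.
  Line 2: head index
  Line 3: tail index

Answer: _ 48 18 _
1
3

Derivation:
write(29): buf=[29 _ _ _], head=0, tail=1, size=1
write(27): buf=[29 27 _ _], head=0, tail=2, size=2
write(15): buf=[29 27 15 _], head=0, tail=3, size=3
write(32): buf=[29 27 15 32], head=0, tail=0, size=4
read(): buf=[_ 27 15 32], head=1, tail=0, size=3
read(): buf=[_ _ 15 32], head=2, tail=0, size=2
write(81): buf=[81 _ 15 32], head=2, tail=1, size=3
write(48): buf=[81 48 15 32], head=2, tail=2, size=4
read(): buf=[81 48 _ 32], head=3, tail=2, size=3
write(18): buf=[81 48 18 32], head=3, tail=3, size=4
read(): buf=[81 48 18 _], head=0, tail=3, size=3
read(): buf=[_ 48 18 _], head=1, tail=3, size=2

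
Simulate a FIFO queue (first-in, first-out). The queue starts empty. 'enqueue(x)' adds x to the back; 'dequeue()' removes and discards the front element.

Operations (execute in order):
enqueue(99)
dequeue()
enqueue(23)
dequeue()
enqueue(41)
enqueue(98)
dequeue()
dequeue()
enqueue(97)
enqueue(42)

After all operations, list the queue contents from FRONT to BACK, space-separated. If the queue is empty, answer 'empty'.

enqueue(99): [99]
dequeue(): []
enqueue(23): [23]
dequeue(): []
enqueue(41): [41]
enqueue(98): [41, 98]
dequeue(): [98]
dequeue(): []
enqueue(97): [97]
enqueue(42): [97, 42]

Answer: 97 42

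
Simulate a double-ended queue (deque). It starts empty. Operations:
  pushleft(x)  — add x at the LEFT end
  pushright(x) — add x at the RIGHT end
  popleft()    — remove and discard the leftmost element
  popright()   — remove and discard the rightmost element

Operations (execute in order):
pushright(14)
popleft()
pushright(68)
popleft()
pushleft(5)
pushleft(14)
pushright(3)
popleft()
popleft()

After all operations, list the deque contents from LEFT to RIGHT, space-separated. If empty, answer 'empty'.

pushright(14): [14]
popleft(): []
pushright(68): [68]
popleft(): []
pushleft(5): [5]
pushleft(14): [14, 5]
pushright(3): [14, 5, 3]
popleft(): [5, 3]
popleft(): [3]

Answer: 3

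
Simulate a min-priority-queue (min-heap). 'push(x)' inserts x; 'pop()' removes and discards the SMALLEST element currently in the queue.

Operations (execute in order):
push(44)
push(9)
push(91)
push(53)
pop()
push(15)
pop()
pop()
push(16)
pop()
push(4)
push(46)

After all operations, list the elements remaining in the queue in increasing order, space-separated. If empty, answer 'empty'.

Answer: 4 46 53 91

Derivation:
push(44): heap contents = [44]
push(9): heap contents = [9, 44]
push(91): heap contents = [9, 44, 91]
push(53): heap contents = [9, 44, 53, 91]
pop() → 9: heap contents = [44, 53, 91]
push(15): heap contents = [15, 44, 53, 91]
pop() → 15: heap contents = [44, 53, 91]
pop() → 44: heap contents = [53, 91]
push(16): heap contents = [16, 53, 91]
pop() → 16: heap contents = [53, 91]
push(4): heap contents = [4, 53, 91]
push(46): heap contents = [4, 46, 53, 91]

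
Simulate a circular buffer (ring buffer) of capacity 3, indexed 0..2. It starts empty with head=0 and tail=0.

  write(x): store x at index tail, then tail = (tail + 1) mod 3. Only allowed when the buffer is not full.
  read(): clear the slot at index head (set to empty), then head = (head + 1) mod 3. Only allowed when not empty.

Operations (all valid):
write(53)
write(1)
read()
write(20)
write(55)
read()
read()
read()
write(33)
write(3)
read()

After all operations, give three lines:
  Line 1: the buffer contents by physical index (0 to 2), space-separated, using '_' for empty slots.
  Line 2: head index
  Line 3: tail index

write(53): buf=[53 _ _], head=0, tail=1, size=1
write(1): buf=[53 1 _], head=0, tail=2, size=2
read(): buf=[_ 1 _], head=1, tail=2, size=1
write(20): buf=[_ 1 20], head=1, tail=0, size=2
write(55): buf=[55 1 20], head=1, tail=1, size=3
read(): buf=[55 _ 20], head=2, tail=1, size=2
read(): buf=[55 _ _], head=0, tail=1, size=1
read(): buf=[_ _ _], head=1, tail=1, size=0
write(33): buf=[_ 33 _], head=1, tail=2, size=1
write(3): buf=[_ 33 3], head=1, tail=0, size=2
read(): buf=[_ _ 3], head=2, tail=0, size=1

Answer: _ _ 3
2
0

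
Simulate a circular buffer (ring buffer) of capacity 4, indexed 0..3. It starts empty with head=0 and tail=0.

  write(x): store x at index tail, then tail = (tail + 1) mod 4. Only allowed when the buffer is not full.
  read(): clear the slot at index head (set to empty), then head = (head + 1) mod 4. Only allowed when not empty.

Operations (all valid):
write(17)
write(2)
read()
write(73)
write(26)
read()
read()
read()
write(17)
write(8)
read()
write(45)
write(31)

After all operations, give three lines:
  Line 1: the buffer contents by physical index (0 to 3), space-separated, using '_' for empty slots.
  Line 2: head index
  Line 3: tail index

Answer: _ 8 45 31
1
0

Derivation:
write(17): buf=[17 _ _ _], head=0, tail=1, size=1
write(2): buf=[17 2 _ _], head=0, tail=2, size=2
read(): buf=[_ 2 _ _], head=1, tail=2, size=1
write(73): buf=[_ 2 73 _], head=1, tail=3, size=2
write(26): buf=[_ 2 73 26], head=1, tail=0, size=3
read(): buf=[_ _ 73 26], head=2, tail=0, size=2
read(): buf=[_ _ _ 26], head=3, tail=0, size=1
read(): buf=[_ _ _ _], head=0, tail=0, size=0
write(17): buf=[17 _ _ _], head=0, tail=1, size=1
write(8): buf=[17 8 _ _], head=0, tail=2, size=2
read(): buf=[_ 8 _ _], head=1, tail=2, size=1
write(45): buf=[_ 8 45 _], head=1, tail=3, size=2
write(31): buf=[_ 8 45 31], head=1, tail=0, size=3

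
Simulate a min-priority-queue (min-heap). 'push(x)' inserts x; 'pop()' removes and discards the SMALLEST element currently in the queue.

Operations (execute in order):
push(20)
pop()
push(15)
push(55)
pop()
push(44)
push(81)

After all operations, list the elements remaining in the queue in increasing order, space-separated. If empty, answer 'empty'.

push(20): heap contents = [20]
pop() → 20: heap contents = []
push(15): heap contents = [15]
push(55): heap contents = [15, 55]
pop() → 15: heap contents = [55]
push(44): heap contents = [44, 55]
push(81): heap contents = [44, 55, 81]

Answer: 44 55 81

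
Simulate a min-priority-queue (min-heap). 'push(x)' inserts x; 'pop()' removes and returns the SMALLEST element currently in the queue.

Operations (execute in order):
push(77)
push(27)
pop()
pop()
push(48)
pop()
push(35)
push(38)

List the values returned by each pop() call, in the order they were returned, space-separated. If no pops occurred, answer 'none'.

push(77): heap contents = [77]
push(27): heap contents = [27, 77]
pop() → 27: heap contents = [77]
pop() → 77: heap contents = []
push(48): heap contents = [48]
pop() → 48: heap contents = []
push(35): heap contents = [35]
push(38): heap contents = [35, 38]

Answer: 27 77 48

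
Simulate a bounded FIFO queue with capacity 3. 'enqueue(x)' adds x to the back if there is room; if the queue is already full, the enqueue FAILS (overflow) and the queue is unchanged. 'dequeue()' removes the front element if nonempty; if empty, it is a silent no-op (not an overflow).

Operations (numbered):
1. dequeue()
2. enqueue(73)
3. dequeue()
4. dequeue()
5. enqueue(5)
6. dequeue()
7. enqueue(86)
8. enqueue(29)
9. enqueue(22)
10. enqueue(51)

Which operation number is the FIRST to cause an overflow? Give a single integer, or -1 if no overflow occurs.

Answer: 10

Derivation:
1. dequeue(): empty, no-op, size=0
2. enqueue(73): size=1
3. dequeue(): size=0
4. dequeue(): empty, no-op, size=0
5. enqueue(5): size=1
6. dequeue(): size=0
7. enqueue(86): size=1
8. enqueue(29): size=2
9. enqueue(22): size=3
10. enqueue(51): size=3=cap → OVERFLOW (fail)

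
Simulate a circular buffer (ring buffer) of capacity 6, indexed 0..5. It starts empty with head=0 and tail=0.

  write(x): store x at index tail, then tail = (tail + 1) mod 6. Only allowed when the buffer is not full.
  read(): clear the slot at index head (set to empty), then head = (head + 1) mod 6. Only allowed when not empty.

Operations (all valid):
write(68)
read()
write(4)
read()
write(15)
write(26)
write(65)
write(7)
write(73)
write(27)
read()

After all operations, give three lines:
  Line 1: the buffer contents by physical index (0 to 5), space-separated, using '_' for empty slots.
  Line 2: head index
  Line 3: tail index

write(68): buf=[68 _ _ _ _ _], head=0, tail=1, size=1
read(): buf=[_ _ _ _ _ _], head=1, tail=1, size=0
write(4): buf=[_ 4 _ _ _ _], head=1, tail=2, size=1
read(): buf=[_ _ _ _ _ _], head=2, tail=2, size=0
write(15): buf=[_ _ 15 _ _ _], head=2, tail=3, size=1
write(26): buf=[_ _ 15 26 _ _], head=2, tail=4, size=2
write(65): buf=[_ _ 15 26 65 _], head=2, tail=5, size=3
write(7): buf=[_ _ 15 26 65 7], head=2, tail=0, size=4
write(73): buf=[73 _ 15 26 65 7], head=2, tail=1, size=5
write(27): buf=[73 27 15 26 65 7], head=2, tail=2, size=6
read(): buf=[73 27 _ 26 65 7], head=3, tail=2, size=5

Answer: 73 27 _ 26 65 7
3
2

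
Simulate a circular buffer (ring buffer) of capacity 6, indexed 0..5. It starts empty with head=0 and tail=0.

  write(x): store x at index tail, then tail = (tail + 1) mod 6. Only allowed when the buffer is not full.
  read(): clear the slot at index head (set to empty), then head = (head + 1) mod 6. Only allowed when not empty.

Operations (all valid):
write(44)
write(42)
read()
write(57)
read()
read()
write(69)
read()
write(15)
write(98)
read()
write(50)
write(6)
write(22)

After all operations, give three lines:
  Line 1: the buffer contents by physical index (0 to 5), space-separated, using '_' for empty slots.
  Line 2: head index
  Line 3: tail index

Answer: 50 6 22 _ _ 98
5
3

Derivation:
write(44): buf=[44 _ _ _ _ _], head=0, tail=1, size=1
write(42): buf=[44 42 _ _ _ _], head=0, tail=2, size=2
read(): buf=[_ 42 _ _ _ _], head=1, tail=2, size=1
write(57): buf=[_ 42 57 _ _ _], head=1, tail=3, size=2
read(): buf=[_ _ 57 _ _ _], head=2, tail=3, size=1
read(): buf=[_ _ _ _ _ _], head=3, tail=3, size=0
write(69): buf=[_ _ _ 69 _ _], head=3, tail=4, size=1
read(): buf=[_ _ _ _ _ _], head=4, tail=4, size=0
write(15): buf=[_ _ _ _ 15 _], head=4, tail=5, size=1
write(98): buf=[_ _ _ _ 15 98], head=4, tail=0, size=2
read(): buf=[_ _ _ _ _ 98], head=5, tail=0, size=1
write(50): buf=[50 _ _ _ _ 98], head=5, tail=1, size=2
write(6): buf=[50 6 _ _ _ 98], head=5, tail=2, size=3
write(22): buf=[50 6 22 _ _ 98], head=5, tail=3, size=4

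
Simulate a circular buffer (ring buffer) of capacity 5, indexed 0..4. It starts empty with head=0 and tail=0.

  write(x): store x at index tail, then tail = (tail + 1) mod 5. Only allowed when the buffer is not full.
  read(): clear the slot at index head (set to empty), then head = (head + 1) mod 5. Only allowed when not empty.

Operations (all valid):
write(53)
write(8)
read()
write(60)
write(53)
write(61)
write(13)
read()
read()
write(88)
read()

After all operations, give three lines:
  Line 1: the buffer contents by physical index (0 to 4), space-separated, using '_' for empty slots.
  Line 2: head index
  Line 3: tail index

Answer: 13 88 _ _ 61
4
2

Derivation:
write(53): buf=[53 _ _ _ _], head=0, tail=1, size=1
write(8): buf=[53 8 _ _ _], head=0, tail=2, size=2
read(): buf=[_ 8 _ _ _], head=1, tail=2, size=1
write(60): buf=[_ 8 60 _ _], head=1, tail=3, size=2
write(53): buf=[_ 8 60 53 _], head=1, tail=4, size=3
write(61): buf=[_ 8 60 53 61], head=1, tail=0, size=4
write(13): buf=[13 8 60 53 61], head=1, tail=1, size=5
read(): buf=[13 _ 60 53 61], head=2, tail=1, size=4
read(): buf=[13 _ _ 53 61], head=3, tail=1, size=3
write(88): buf=[13 88 _ 53 61], head=3, tail=2, size=4
read(): buf=[13 88 _ _ 61], head=4, tail=2, size=3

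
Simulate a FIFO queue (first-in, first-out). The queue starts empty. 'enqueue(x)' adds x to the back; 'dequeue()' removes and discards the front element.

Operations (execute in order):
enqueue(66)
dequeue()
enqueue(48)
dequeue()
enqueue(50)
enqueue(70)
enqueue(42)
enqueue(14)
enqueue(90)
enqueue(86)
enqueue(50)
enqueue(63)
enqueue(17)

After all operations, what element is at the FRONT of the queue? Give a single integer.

enqueue(66): queue = [66]
dequeue(): queue = []
enqueue(48): queue = [48]
dequeue(): queue = []
enqueue(50): queue = [50]
enqueue(70): queue = [50, 70]
enqueue(42): queue = [50, 70, 42]
enqueue(14): queue = [50, 70, 42, 14]
enqueue(90): queue = [50, 70, 42, 14, 90]
enqueue(86): queue = [50, 70, 42, 14, 90, 86]
enqueue(50): queue = [50, 70, 42, 14, 90, 86, 50]
enqueue(63): queue = [50, 70, 42, 14, 90, 86, 50, 63]
enqueue(17): queue = [50, 70, 42, 14, 90, 86, 50, 63, 17]

Answer: 50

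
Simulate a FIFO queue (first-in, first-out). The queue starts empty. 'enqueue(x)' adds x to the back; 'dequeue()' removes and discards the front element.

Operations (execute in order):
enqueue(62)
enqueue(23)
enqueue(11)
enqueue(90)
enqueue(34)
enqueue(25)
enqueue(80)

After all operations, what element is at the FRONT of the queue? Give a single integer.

Answer: 62

Derivation:
enqueue(62): queue = [62]
enqueue(23): queue = [62, 23]
enqueue(11): queue = [62, 23, 11]
enqueue(90): queue = [62, 23, 11, 90]
enqueue(34): queue = [62, 23, 11, 90, 34]
enqueue(25): queue = [62, 23, 11, 90, 34, 25]
enqueue(80): queue = [62, 23, 11, 90, 34, 25, 80]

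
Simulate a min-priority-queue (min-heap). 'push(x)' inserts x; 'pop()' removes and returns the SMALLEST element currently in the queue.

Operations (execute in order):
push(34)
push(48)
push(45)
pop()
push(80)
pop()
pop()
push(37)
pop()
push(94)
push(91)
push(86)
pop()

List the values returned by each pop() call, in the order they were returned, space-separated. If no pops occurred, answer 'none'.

push(34): heap contents = [34]
push(48): heap contents = [34, 48]
push(45): heap contents = [34, 45, 48]
pop() → 34: heap contents = [45, 48]
push(80): heap contents = [45, 48, 80]
pop() → 45: heap contents = [48, 80]
pop() → 48: heap contents = [80]
push(37): heap contents = [37, 80]
pop() → 37: heap contents = [80]
push(94): heap contents = [80, 94]
push(91): heap contents = [80, 91, 94]
push(86): heap contents = [80, 86, 91, 94]
pop() → 80: heap contents = [86, 91, 94]

Answer: 34 45 48 37 80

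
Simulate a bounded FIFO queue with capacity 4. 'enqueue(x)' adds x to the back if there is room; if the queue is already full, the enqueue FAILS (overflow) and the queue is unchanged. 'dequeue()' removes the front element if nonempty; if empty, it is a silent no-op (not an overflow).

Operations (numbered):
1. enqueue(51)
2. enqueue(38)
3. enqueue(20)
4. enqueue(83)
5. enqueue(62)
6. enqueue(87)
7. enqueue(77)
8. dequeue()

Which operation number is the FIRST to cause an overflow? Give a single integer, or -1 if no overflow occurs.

1. enqueue(51): size=1
2. enqueue(38): size=2
3. enqueue(20): size=3
4. enqueue(83): size=4
5. enqueue(62): size=4=cap → OVERFLOW (fail)
6. enqueue(87): size=4=cap → OVERFLOW (fail)
7. enqueue(77): size=4=cap → OVERFLOW (fail)
8. dequeue(): size=3

Answer: 5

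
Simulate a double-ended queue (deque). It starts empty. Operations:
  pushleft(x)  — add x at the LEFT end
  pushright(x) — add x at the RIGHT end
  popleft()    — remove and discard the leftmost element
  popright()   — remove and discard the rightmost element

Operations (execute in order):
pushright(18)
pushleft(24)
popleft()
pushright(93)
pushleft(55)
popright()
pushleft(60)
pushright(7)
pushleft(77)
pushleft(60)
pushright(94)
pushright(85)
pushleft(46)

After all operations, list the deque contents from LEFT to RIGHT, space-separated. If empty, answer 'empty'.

pushright(18): [18]
pushleft(24): [24, 18]
popleft(): [18]
pushright(93): [18, 93]
pushleft(55): [55, 18, 93]
popright(): [55, 18]
pushleft(60): [60, 55, 18]
pushright(7): [60, 55, 18, 7]
pushleft(77): [77, 60, 55, 18, 7]
pushleft(60): [60, 77, 60, 55, 18, 7]
pushright(94): [60, 77, 60, 55, 18, 7, 94]
pushright(85): [60, 77, 60, 55, 18, 7, 94, 85]
pushleft(46): [46, 60, 77, 60, 55, 18, 7, 94, 85]

Answer: 46 60 77 60 55 18 7 94 85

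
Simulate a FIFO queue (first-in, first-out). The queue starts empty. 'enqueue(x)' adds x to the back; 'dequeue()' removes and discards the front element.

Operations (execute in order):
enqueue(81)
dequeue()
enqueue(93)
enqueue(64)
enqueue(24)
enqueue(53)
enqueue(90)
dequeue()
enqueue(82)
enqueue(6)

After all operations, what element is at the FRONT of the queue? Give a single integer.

Answer: 64

Derivation:
enqueue(81): queue = [81]
dequeue(): queue = []
enqueue(93): queue = [93]
enqueue(64): queue = [93, 64]
enqueue(24): queue = [93, 64, 24]
enqueue(53): queue = [93, 64, 24, 53]
enqueue(90): queue = [93, 64, 24, 53, 90]
dequeue(): queue = [64, 24, 53, 90]
enqueue(82): queue = [64, 24, 53, 90, 82]
enqueue(6): queue = [64, 24, 53, 90, 82, 6]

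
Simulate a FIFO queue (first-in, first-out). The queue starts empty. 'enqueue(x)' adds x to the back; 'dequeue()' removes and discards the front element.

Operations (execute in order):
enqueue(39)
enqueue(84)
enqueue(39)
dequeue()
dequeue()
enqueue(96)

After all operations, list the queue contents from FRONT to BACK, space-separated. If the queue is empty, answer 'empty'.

enqueue(39): [39]
enqueue(84): [39, 84]
enqueue(39): [39, 84, 39]
dequeue(): [84, 39]
dequeue(): [39]
enqueue(96): [39, 96]

Answer: 39 96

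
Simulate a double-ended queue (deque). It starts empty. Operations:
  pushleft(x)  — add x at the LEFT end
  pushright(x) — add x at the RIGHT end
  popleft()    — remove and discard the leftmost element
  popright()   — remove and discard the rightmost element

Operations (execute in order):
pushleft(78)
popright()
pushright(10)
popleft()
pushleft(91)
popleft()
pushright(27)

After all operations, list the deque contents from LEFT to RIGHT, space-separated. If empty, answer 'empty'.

Answer: 27

Derivation:
pushleft(78): [78]
popright(): []
pushright(10): [10]
popleft(): []
pushleft(91): [91]
popleft(): []
pushright(27): [27]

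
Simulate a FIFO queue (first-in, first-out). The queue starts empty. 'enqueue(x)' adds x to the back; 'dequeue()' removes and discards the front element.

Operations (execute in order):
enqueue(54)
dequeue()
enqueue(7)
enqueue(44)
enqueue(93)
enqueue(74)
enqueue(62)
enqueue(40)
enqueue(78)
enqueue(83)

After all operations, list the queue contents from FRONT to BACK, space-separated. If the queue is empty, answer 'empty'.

Answer: 7 44 93 74 62 40 78 83

Derivation:
enqueue(54): [54]
dequeue(): []
enqueue(7): [7]
enqueue(44): [7, 44]
enqueue(93): [7, 44, 93]
enqueue(74): [7, 44, 93, 74]
enqueue(62): [7, 44, 93, 74, 62]
enqueue(40): [7, 44, 93, 74, 62, 40]
enqueue(78): [7, 44, 93, 74, 62, 40, 78]
enqueue(83): [7, 44, 93, 74, 62, 40, 78, 83]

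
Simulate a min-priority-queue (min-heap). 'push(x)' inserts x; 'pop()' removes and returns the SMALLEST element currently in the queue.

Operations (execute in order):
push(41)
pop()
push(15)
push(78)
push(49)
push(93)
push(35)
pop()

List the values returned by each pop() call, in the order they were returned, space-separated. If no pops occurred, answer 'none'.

Answer: 41 15

Derivation:
push(41): heap contents = [41]
pop() → 41: heap contents = []
push(15): heap contents = [15]
push(78): heap contents = [15, 78]
push(49): heap contents = [15, 49, 78]
push(93): heap contents = [15, 49, 78, 93]
push(35): heap contents = [15, 35, 49, 78, 93]
pop() → 15: heap contents = [35, 49, 78, 93]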